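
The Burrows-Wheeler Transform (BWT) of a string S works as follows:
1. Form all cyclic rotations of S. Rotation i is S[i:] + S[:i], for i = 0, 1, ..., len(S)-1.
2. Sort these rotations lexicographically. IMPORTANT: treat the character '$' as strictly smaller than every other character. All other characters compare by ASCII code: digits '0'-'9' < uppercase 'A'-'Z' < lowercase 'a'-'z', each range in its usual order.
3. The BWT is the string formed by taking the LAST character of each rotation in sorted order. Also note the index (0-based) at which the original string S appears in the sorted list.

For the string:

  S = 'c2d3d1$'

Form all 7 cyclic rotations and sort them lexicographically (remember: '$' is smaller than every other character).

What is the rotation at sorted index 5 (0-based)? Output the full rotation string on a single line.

All 7 rotations (rotation i = S[i:]+S[:i]):
  rot[0] = c2d3d1$
  rot[1] = 2d3d1$c
  rot[2] = d3d1$c2
  rot[3] = 3d1$c2d
  rot[4] = d1$c2d3
  rot[5] = 1$c2d3d
  rot[6] = $c2d3d1
Sorted (with $ < everything):
  sorted[0] = $c2d3d1
  sorted[1] = 1$c2d3d
  sorted[2] = 2d3d1$c
  sorted[3] = 3d1$c2d
  sorted[4] = c2d3d1$
  sorted[5] = d1$c2d3
  sorted[6] = d3d1$c2
sorted[5] = d1$c2d3

Answer: d1$c2d3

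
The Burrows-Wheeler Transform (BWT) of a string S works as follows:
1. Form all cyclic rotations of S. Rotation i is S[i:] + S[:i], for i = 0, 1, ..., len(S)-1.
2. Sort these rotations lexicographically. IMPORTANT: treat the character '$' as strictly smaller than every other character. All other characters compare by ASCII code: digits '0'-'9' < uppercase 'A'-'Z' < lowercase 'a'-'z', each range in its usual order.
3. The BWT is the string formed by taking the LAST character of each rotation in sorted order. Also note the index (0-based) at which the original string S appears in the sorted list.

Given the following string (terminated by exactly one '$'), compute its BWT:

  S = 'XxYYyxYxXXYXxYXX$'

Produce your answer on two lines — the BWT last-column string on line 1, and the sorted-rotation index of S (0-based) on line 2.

Answer: XXYxXY$xXxxYYXXyY
6

Derivation:
All 17 rotations (rotation i = S[i:]+S[:i]):
  rot[0] = XxYYyxYxXXYXxYXX$
  rot[1] = xYYyxYxXXYXxYXX$X
  rot[2] = YYyxYxXXYXxYXX$Xx
  rot[3] = YyxYxXXYXxYXX$XxY
  rot[4] = yxYxXXYXxYXX$XxYY
  rot[5] = xYxXXYXxYXX$XxYYy
  rot[6] = YxXXYXxYXX$XxYYyx
  rot[7] = xXXYXxYXX$XxYYyxY
  rot[8] = XXYXxYXX$XxYYyxYx
  rot[9] = XYXxYXX$XxYYyxYxX
  rot[10] = YXxYXX$XxYYyxYxXX
  rot[11] = XxYXX$XxYYyxYxXXY
  rot[12] = xYXX$XxYYyxYxXXYX
  rot[13] = YXX$XxYYyxYxXXYXx
  rot[14] = XX$XxYYyxYxXXYXxY
  rot[15] = X$XxYYyxYxXXYXxYX
  rot[16] = $XxYYyxYxXXYXxYXX
Sorted (with $ < everything):
  sorted[0] = $XxYYyxYxXXYXxYXX  (last char: 'X')
  sorted[1] = X$XxYYyxYxXXYXxYX  (last char: 'X')
  sorted[2] = XX$XxYYyxYxXXYXxY  (last char: 'Y')
  sorted[3] = XXYXxYXX$XxYYyxYx  (last char: 'x')
  sorted[4] = XYXxYXX$XxYYyxYxX  (last char: 'X')
  sorted[5] = XxYXX$XxYYyxYxXXY  (last char: 'Y')
  sorted[6] = XxYYyxYxXXYXxYXX$  (last char: '$')
  sorted[7] = YXX$XxYYyxYxXXYXx  (last char: 'x')
  sorted[8] = YXxYXX$XxYYyxYxXX  (last char: 'X')
  sorted[9] = YYyxYxXXYXxYXX$Xx  (last char: 'x')
  sorted[10] = YxXXYXxYXX$XxYYyx  (last char: 'x')
  sorted[11] = YyxYxXXYXxYXX$XxY  (last char: 'Y')
  sorted[12] = xXXYXxYXX$XxYYyxY  (last char: 'Y')
  sorted[13] = xYXX$XxYYyxYxXXYX  (last char: 'X')
  sorted[14] = xYYyxYxXXYXxYXX$X  (last char: 'X')
  sorted[15] = xYxXXYXxYXX$XxYYy  (last char: 'y')
  sorted[16] = yxYxXXYXxYXX$XxYY  (last char: 'Y')
Last column: XXYxXY$xXxxYYXXyY
Original string S is at sorted index 6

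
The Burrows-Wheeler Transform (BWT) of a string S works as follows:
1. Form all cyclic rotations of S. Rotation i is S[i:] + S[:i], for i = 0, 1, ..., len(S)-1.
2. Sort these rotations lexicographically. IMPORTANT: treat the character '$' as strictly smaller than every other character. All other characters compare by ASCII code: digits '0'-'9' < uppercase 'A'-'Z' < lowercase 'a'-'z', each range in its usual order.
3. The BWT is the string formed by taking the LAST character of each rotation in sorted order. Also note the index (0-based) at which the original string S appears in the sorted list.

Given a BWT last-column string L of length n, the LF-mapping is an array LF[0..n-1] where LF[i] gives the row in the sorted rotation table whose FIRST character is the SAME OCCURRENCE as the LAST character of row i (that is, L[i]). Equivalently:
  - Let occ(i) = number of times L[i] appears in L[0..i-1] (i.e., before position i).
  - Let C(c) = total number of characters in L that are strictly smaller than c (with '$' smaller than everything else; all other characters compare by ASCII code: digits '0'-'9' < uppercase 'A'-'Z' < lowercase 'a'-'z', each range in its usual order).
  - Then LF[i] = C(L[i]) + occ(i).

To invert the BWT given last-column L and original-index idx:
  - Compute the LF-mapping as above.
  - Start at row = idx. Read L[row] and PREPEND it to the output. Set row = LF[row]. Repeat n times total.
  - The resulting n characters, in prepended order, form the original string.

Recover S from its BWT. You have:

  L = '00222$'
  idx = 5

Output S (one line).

LF mapping: 1 2 3 4 5 0
Walk LF starting at row 5, prepending L[row]:
  step 1: row=5, L[5]='$', prepend. Next row=LF[5]=0
  step 2: row=0, L[0]='0', prepend. Next row=LF[0]=1
  step 3: row=1, L[1]='0', prepend. Next row=LF[1]=2
  step 4: row=2, L[2]='2', prepend. Next row=LF[2]=3
  step 5: row=3, L[3]='2', prepend. Next row=LF[3]=4
  step 6: row=4, L[4]='2', prepend. Next row=LF[4]=5
Reversed output: 22200$

Answer: 22200$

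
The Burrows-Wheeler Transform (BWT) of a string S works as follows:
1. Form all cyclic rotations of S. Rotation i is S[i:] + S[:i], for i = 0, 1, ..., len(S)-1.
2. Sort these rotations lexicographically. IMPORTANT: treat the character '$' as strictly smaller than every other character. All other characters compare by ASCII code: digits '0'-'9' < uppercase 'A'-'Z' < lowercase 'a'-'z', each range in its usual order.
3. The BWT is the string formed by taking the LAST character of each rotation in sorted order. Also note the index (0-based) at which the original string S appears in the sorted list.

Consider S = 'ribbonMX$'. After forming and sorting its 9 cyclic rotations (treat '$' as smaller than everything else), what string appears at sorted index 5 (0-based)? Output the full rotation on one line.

All 9 rotations (rotation i = S[i:]+S[:i]):
  rot[0] = ribbonMX$
  rot[1] = ibbonMX$r
  rot[2] = bbonMX$ri
  rot[3] = bonMX$rib
  rot[4] = onMX$ribb
  rot[5] = nMX$ribbo
  rot[6] = MX$ribbon
  rot[7] = X$ribbonM
  rot[8] = $ribbonMX
Sorted (with $ < everything):
  sorted[0] = $ribbonMX
  sorted[1] = MX$ribbon
  sorted[2] = X$ribbonM
  sorted[3] = bbonMX$ri
  sorted[4] = bonMX$rib
  sorted[5] = ibbonMX$r
  sorted[6] = nMX$ribbo
  sorted[7] = onMX$ribb
  sorted[8] = ribbonMX$
sorted[5] = ibbonMX$r

Answer: ibbonMX$r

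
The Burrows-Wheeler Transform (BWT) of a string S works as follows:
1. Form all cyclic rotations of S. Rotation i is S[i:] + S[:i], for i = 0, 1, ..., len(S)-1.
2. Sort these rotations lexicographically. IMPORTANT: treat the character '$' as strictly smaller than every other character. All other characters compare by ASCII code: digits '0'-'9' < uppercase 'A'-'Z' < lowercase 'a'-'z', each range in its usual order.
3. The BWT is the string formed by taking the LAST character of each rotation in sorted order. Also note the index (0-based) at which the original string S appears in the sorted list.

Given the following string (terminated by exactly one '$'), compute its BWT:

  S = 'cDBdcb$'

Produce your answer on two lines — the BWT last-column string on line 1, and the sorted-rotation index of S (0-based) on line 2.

Answer: bDcc$dB
4

Derivation:
All 7 rotations (rotation i = S[i:]+S[:i]):
  rot[0] = cDBdcb$
  rot[1] = DBdcb$c
  rot[2] = Bdcb$cD
  rot[3] = dcb$cDB
  rot[4] = cb$cDBd
  rot[5] = b$cDBdc
  rot[6] = $cDBdcb
Sorted (with $ < everything):
  sorted[0] = $cDBdcb  (last char: 'b')
  sorted[1] = Bdcb$cD  (last char: 'D')
  sorted[2] = DBdcb$c  (last char: 'c')
  sorted[3] = b$cDBdc  (last char: 'c')
  sorted[4] = cDBdcb$  (last char: '$')
  sorted[5] = cb$cDBd  (last char: 'd')
  sorted[6] = dcb$cDB  (last char: 'B')
Last column: bDcc$dB
Original string S is at sorted index 4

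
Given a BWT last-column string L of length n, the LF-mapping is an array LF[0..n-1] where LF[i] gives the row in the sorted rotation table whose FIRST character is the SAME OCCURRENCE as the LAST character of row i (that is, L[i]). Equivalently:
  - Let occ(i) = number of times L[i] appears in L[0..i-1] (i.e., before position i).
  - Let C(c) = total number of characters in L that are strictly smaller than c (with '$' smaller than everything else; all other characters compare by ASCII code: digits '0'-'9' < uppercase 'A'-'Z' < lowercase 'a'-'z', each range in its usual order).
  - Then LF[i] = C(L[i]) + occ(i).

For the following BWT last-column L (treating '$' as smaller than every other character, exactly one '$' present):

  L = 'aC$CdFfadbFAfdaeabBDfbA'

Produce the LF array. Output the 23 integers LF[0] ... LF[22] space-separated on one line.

Answer: 9 4 0 5 16 7 20 10 17 13 8 1 21 18 11 19 12 14 3 6 22 15 2

Derivation:
Char counts: '$':1, 'A':2, 'B':1, 'C':2, 'D':1, 'F':2, 'a':4, 'b':3, 'd':3, 'e':1, 'f':3
C (first-col start): C('$')=0, C('A')=1, C('B')=3, C('C')=4, C('D')=6, C('F')=7, C('a')=9, C('b')=13, C('d')=16, C('e')=19, C('f')=20
L[0]='a': occ=0, LF[0]=C('a')+0=9+0=9
L[1]='C': occ=0, LF[1]=C('C')+0=4+0=4
L[2]='$': occ=0, LF[2]=C('$')+0=0+0=0
L[3]='C': occ=1, LF[3]=C('C')+1=4+1=5
L[4]='d': occ=0, LF[4]=C('d')+0=16+0=16
L[5]='F': occ=0, LF[5]=C('F')+0=7+0=7
L[6]='f': occ=0, LF[6]=C('f')+0=20+0=20
L[7]='a': occ=1, LF[7]=C('a')+1=9+1=10
L[8]='d': occ=1, LF[8]=C('d')+1=16+1=17
L[9]='b': occ=0, LF[9]=C('b')+0=13+0=13
L[10]='F': occ=1, LF[10]=C('F')+1=7+1=8
L[11]='A': occ=0, LF[11]=C('A')+0=1+0=1
L[12]='f': occ=1, LF[12]=C('f')+1=20+1=21
L[13]='d': occ=2, LF[13]=C('d')+2=16+2=18
L[14]='a': occ=2, LF[14]=C('a')+2=9+2=11
L[15]='e': occ=0, LF[15]=C('e')+0=19+0=19
L[16]='a': occ=3, LF[16]=C('a')+3=9+3=12
L[17]='b': occ=1, LF[17]=C('b')+1=13+1=14
L[18]='B': occ=0, LF[18]=C('B')+0=3+0=3
L[19]='D': occ=0, LF[19]=C('D')+0=6+0=6
L[20]='f': occ=2, LF[20]=C('f')+2=20+2=22
L[21]='b': occ=2, LF[21]=C('b')+2=13+2=15
L[22]='A': occ=1, LF[22]=C('A')+1=1+1=2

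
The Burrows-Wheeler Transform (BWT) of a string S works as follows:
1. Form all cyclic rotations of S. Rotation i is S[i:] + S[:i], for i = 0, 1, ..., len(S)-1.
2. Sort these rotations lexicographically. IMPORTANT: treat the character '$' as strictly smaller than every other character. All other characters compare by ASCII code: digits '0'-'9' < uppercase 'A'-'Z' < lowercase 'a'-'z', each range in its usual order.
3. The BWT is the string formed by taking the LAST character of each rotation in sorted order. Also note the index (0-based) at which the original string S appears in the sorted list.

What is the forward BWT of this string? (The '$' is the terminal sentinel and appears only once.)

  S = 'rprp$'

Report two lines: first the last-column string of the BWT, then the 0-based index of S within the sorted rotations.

All 5 rotations (rotation i = S[i:]+S[:i]):
  rot[0] = rprp$
  rot[1] = prp$r
  rot[2] = rp$rp
  rot[3] = p$rpr
  rot[4] = $rprp
Sorted (with $ < everything):
  sorted[0] = $rprp  (last char: 'p')
  sorted[1] = p$rpr  (last char: 'r')
  sorted[2] = prp$r  (last char: 'r')
  sorted[3] = rp$rp  (last char: 'p')
  sorted[4] = rprp$  (last char: '$')
Last column: prrp$
Original string S is at sorted index 4

Answer: prrp$
4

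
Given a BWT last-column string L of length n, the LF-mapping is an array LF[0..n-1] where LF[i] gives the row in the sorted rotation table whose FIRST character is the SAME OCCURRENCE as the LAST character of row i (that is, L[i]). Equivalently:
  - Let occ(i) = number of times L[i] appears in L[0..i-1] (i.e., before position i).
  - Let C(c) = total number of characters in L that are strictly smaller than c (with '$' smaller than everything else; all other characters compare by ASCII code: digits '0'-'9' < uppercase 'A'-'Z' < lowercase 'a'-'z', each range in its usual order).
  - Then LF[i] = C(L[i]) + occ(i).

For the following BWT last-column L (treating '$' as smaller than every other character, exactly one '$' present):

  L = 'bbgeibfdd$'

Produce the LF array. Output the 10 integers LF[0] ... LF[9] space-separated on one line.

Answer: 1 2 8 6 9 3 7 4 5 0

Derivation:
Char counts: '$':1, 'b':3, 'd':2, 'e':1, 'f':1, 'g':1, 'i':1
C (first-col start): C('$')=0, C('b')=1, C('d')=4, C('e')=6, C('f')=7, C('g')=8, C('i')=9
L[0]='b': occ=0, LF[0]=C('b')+0=1+0=1
L[1]='b': occ=1, LF[1]=C('b')+1=1+1=2
L[2]='g': occ=0, LF[2]=C('g')+0=8+0=8
L[3]='e': occ=0, LF[3]=C('e')+0=6+0=6
L[4]='i': occ=0, LF[4]=C('i')+0=9+0=9
L[5]='b': occ=2, LF[5]=C('b')+2=1+2=3
L[6]='f': occ=0, LF[6]=C('f')+0=7+0=7
L[7]='d': occ=0, LF[7]=C('d')+0=4+0=4
L[8]='d': occ=1, LF[8]=C('d')+1=4+1=5
L[9]='$': occ=0, LF[9]=C('$')+0=0+0=0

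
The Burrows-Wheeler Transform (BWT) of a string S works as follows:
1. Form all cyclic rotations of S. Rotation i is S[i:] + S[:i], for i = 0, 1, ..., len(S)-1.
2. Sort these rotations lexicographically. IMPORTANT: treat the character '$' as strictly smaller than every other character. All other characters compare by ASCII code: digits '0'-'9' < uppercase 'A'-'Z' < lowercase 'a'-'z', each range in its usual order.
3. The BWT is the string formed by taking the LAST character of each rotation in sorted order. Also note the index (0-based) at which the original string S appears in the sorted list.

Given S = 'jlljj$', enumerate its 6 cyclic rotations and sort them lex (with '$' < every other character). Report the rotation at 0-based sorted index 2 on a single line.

Answer: jj$jll

Derivation:
All 6 rotations (rotation i = S[i:]+S[:i]):
  rot[0] = jlljj$
  rot[1] = lljj$j
  rot[2] = ljj$jl
  rot[3] = jj$jll
  rot[4] = j$jllj
  rot[5] = $jlljj
Sorted (with $ < everything):
  sorted[0] = $jlljj
  sorted[1] = j$jllj
  sorted[2] = jj$jll
  sorted[3] = jlljj$
  sorted[4] = ljj$jl
  sorted[5] = lljj$j
sorted[2] = jj$jll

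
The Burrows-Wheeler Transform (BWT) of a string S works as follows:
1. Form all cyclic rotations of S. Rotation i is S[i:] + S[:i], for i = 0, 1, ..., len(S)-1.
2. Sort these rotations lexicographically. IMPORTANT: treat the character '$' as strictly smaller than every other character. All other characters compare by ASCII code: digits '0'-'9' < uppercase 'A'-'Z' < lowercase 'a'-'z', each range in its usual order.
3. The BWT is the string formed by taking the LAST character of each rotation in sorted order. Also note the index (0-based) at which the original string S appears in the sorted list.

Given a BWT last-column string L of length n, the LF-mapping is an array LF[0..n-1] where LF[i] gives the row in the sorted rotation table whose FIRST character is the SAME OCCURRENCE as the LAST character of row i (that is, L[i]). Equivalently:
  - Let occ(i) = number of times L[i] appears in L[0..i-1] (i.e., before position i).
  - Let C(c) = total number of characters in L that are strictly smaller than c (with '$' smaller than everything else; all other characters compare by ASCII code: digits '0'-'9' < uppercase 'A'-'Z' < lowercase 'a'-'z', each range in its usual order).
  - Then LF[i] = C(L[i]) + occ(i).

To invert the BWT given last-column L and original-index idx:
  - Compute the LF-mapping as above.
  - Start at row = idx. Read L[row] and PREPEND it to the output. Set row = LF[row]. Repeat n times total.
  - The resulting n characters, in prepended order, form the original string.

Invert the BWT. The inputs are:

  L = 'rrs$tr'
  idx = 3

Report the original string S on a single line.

LF mapping: 1 2 4 0 5 3
Walk LF starting at row 3, prepending L[row]:
  step 1: row=3, L[3]='$', prepend. Next row=LF[3]=0
  step 2: row=0, L[0]='r', prepend. Next row=LF[0]=1
  step 3: row=1, L[1]='r', prepend. Next row=LF[1]=2
  step 4: row=2, L[2]='s', prepend. Next row=LF[2]=4
  step 5: row=4, L[4]='t', prepend. Next row=LF[4]=5
  step 6: row=5, L[5]='r', prepend. Next row=LF[5]=3
Reversed output: rtsrr$

Answer: rtsrr$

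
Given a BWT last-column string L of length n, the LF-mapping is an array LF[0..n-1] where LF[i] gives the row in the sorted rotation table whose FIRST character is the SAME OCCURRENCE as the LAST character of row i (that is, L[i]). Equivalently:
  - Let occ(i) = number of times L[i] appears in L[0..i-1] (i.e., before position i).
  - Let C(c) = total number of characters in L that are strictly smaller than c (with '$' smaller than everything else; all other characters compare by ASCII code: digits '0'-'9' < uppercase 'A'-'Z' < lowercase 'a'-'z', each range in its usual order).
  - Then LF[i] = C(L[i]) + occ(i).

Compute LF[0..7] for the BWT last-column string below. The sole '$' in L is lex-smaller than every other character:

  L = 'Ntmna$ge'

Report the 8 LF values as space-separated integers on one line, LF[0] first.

Answer: 1 7 5 6 2 0 4 3

Derivation:
Char counts: '$':1, 'N':1, 'a':1, 'e':1, 'g':1, 'm':1, 'n':1, 't':1
C (first-col start): C('$')=0, C('N')=1, C('a')=2, C('e')=3, C('g')=4, C('m')=5, C('n')=6, C('t')=7
L[0]='N': occ=0, LF[0]=C('N')+0=1+0=1
L[1]='t': occ=0, LF[1]=C('t')+0=7+0=7
L[2]='m': occ=0, LF[2]=C('m')+0=5+0=5
L[3]='n': occ=0, LF[3]=C('n')+0=6+0=6
L[4]='a': occ=0, LF[4]=C('a')+0=2+0=2
L[5]='$': occ=0, LF[5]=C('$')+0=0+0=0
L[6]='g': occ=0, LF[6]=C('g')+0=4+0=4
L[7]='e': occ=0, LF[7]=C('e')+0=3+0=3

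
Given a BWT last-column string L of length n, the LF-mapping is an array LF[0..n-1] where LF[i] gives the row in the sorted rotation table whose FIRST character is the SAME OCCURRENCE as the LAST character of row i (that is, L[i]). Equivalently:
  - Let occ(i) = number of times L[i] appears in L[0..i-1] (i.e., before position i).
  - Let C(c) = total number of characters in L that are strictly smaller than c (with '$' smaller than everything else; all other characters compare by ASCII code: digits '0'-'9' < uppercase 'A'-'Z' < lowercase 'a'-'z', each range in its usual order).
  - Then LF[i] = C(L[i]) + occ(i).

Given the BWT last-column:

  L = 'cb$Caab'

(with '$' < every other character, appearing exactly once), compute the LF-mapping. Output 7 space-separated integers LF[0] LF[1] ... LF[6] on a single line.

Answer: 6 4 0 1 2 3 5

Derivation:
Char counts: '$':1, 'C':1, 'a':2, 'b':2, 'c':1
C (first-col start): C('$')=0, C('C')=1, C('a')=2, C('b')=4, C('c')=6
L[0]='c': occ=0, LF[0]=C('c')+0=6+0=6
L[1]='b': occ=0, LF[1]=C('b')+0=4+0=4
L[2]='$': occ=0, LF[2]=C('$')+0=0+0=0
L[3]='C': occ=0, LF[3]=C('C')+0=1+0=1
L[4]='a': occ=0, LF[4]=C('a')+0=2+0=2
L[5]='a': occ=1, LF[5]=C('a')+1=2+1=3
L[6]='b': occ=1, LF[6]=C('b')+1=4+1=5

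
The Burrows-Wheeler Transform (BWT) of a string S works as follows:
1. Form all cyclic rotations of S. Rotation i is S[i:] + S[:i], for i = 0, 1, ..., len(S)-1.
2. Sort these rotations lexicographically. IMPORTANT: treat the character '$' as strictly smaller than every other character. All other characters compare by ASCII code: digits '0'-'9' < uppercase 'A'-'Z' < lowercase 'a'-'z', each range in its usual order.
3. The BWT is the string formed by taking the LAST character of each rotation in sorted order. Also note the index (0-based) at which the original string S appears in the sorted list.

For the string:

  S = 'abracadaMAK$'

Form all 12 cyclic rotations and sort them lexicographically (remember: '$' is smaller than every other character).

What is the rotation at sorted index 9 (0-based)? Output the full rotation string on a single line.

All 12 rotations (rotation i = S[i:]+S[:i]):
  rot[0] = abracadaMAK$
  rot[1] = bracadaMAK$a
  rot[2] = racadaMAK$ab
  rot[3] = acadaMAK$abr
  rot[4] = cadaMAK$abra
  rot[5] = adaMAK$abrac
  rot[6] = daMAK$abraca
  rot[7] = aMAK$abracad
  rot[8] = MAK$abracada
  rot[9] = AK$abracadaM
  rot[10] = K$abracadaMA
  rot[11] = $abracadaMAK
Sorted (with $ < everything):
  sorted[0] = $abracadaMAK
  sorted[1] = AK$abracadaM
  sorted[2] = K$abracadaMA
  sorted[3] = MAK$abracada
  sorted[4] = aMAK$abracad
  sorted[5] = abracadaMAK$
  sorted[6] = acadaMAK$abr
  sorted[7] = adaMAK$abrac
  sorted[8] = bracadaMAK$a
  sorted[9] = cadaMAK$abra
  sorted[10] = daMAK$abraca
  sorted[11] = racadaMAK$ab
sorted[9] = cadaMAK$abra

Answer: cadaMAK$abra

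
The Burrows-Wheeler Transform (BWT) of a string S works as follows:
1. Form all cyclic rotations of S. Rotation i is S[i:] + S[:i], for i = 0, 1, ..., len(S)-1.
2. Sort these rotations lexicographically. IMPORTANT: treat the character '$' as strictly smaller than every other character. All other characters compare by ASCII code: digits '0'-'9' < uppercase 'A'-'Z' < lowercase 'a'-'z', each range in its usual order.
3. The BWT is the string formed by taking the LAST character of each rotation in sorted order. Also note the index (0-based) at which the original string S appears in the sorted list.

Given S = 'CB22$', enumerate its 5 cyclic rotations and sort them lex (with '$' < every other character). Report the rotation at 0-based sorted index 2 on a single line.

All 5 rotations (rotation i = S[i:]+S[:i]):
  rot[0] = CB22$
  rot[1] = B22$C
  rot[2] = 22$CB
  rot[3] = 2$CB2
  rot[4] = $CB22
Sorted (with $ < everything):
  sorted[0] = $CB22
  sorted[1] = 2$CB2
  sorted[2] = 22$CB
  sorted[3] = B22$C
  sorted[4] = CB22$
sorted[2] = 22$CB

Answer: 22$CB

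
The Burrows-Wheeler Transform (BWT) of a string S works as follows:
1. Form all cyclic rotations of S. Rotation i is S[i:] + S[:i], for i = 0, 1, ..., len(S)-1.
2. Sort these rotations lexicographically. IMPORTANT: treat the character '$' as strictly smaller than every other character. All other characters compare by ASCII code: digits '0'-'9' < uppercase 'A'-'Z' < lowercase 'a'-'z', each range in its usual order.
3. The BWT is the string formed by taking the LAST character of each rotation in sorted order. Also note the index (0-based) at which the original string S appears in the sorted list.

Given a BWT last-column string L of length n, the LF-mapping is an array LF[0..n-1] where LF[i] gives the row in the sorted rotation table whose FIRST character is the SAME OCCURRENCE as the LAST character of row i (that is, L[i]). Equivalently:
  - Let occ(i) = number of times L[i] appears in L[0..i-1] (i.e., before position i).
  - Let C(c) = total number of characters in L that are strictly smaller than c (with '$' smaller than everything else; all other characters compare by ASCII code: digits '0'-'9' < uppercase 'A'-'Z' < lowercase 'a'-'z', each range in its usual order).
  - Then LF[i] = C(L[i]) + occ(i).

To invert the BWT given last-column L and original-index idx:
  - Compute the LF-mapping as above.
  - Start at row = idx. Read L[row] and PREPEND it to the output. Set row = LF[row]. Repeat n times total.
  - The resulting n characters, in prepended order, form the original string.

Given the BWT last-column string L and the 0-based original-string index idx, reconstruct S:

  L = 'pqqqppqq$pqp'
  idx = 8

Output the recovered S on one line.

LF mapping: 1 6 7 8 2 3 9 10 0 4 11 5
Walk LF starting at row 8, prepending L[row]:
  step 1: row=8, L[8]='$', prepend. Next row=LF[8]=0
  step 2: row=0, L[0]='p', prepend. Next row=LF[0]=1
  step 3: row=1, L[1]='q', prepend. Next row=LF[1]=6
  step 4: row=6, L[6]='q', prepend. Next row=LF[6]=9
  step 5: row=9, L[9]='p', prepend. Next row=LF[9]=4
  step 6: row=4, L[4]='p', prepend. Next row=LF[4]=2
  step 7: row=2, L[2]='q', prepend. Next row=LF[2]=7
  step 8: row=7, L[7]='q', prepend. Next row=LF[7]=10
  step 9: row=10, L[10]='q', prepend. Next row=LF[10]=11
  step 10: row=11, L[11]='p', prepend. Next row=LF[11]=5
  step 11: row=5, L[5]='p', prepend. Next row=LF[5]=3
  step 12: row=3, L[3]='q', prepend. Next row=LF[3]=8
Reversed output: qppqqqppqqp$

Answer: qppqqqppqqp$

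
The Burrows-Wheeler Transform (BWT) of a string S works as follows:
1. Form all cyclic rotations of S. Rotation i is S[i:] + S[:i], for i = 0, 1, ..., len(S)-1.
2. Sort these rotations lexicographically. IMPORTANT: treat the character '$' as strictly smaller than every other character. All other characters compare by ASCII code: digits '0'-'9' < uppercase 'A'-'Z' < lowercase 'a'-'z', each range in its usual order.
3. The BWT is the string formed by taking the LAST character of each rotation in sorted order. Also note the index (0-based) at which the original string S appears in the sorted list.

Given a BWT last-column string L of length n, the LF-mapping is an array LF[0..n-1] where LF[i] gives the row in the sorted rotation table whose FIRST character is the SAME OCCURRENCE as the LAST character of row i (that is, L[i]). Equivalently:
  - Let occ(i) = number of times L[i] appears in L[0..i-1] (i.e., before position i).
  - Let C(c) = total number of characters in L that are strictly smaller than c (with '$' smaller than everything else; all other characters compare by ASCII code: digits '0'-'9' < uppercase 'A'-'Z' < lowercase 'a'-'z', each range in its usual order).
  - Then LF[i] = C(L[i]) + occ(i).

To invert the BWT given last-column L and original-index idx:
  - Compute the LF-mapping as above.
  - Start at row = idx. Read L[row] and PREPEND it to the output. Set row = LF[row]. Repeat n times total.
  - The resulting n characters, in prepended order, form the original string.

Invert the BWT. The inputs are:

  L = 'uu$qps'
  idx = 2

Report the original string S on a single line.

LF mapping: 4 5 0 2 1 3
Walk LF starting at row 2, prepending L[row]:
  step 1: row=2, L[2]='$', prepend. Next row=LF[2]=0
  step 2: row=0, L[0]='u', prepend. Next row=LF[0]=4
  step 3: row=4, L[4]='p', prepend. Next row=LF[4]=1
  step 4: row=1, L[1]='u', prepend. Next row=LF[1]=5
  step 5: row=5, L[5]='s', prepend. Next row=LF[5]=3
  step 6: row=3, L[3]='q', prepend. Next row=LF[3]=2
Reversed output: qsupu$

Answer: qsupu$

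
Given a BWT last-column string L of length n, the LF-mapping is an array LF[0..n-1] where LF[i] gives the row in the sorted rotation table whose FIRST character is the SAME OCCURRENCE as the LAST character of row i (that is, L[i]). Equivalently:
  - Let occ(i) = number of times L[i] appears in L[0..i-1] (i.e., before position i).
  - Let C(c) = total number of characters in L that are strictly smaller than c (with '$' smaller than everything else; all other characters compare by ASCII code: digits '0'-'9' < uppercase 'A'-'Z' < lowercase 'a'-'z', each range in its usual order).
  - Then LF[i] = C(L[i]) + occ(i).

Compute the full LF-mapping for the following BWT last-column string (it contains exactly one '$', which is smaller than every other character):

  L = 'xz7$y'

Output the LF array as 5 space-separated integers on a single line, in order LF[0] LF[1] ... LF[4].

Char counts: '$':1, '7':1, 'x':1, 'y':1, 'z':1
C (first-col start): C('$')=0, C('7')=1, C('x')=2, C('y')=3, C('z')=4
L[0]='x': occ=0, LF[0]=C('x')+0=2+0=2
L[1]='z': occ=0, LF[1]=C('z')+0=4+0=4
L[2]='7': occ=0, LF[2]=C('7')+0=1+0=1
L[3]='$': occ=0, LF[3]=C('$')+0=0+0=0
L[4]='y': occ=0, LF[4]=C('y')+0=3+0=3

Answer: 2 4 1 0 3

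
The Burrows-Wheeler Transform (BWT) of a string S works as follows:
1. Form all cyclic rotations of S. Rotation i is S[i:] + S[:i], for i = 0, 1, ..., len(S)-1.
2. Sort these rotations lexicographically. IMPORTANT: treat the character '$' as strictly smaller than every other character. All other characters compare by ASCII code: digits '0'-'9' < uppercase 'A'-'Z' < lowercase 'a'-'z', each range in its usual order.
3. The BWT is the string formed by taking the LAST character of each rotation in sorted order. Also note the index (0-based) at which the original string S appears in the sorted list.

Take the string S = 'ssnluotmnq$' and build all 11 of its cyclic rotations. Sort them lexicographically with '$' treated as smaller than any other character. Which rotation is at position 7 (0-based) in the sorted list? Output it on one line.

All 11 rotations (rotation i = S[i:]+S[:i]):
  rot[0] = ssnluotmnq$
  rot[1] = snluotmnq$s
  rot[2] = nluotmnq$ss
  rot[3] = luotmnq$ssn
  rot[4] = uotmnq$ssnl
  rot[5] = otmnq$ssnlu
  rot[6] = tmnq$ssnluo
  rot[7] = mnq$ssnluot
  rot[8] = nq$ssnluotm
  rot[9] = q$ssnluotmn
  rot[10] = $ssnluotmnq
Sorted (with $ < everything):
  sorted[0] = $ssnluotmnq
  sorted[1] = luotmnq$ssn
  sorted[2] = mnq$ssnluot
  sorted[3] = nluotmnq$ss
  sorted[4] = nq$ssnluotm
  sorted[5] = otmnq$ssnlu
  sorted[6] = q$ssnluotmn
  sorted[7] = snluotmnq$s
  sorted[8] = ssnluotmnq$
  sorted[9] = tmnq$ssnluo
  sorted[10] = uotmnq$ssnl
sorted[7] = snluotmnq$s

Answer: snluotmnq$s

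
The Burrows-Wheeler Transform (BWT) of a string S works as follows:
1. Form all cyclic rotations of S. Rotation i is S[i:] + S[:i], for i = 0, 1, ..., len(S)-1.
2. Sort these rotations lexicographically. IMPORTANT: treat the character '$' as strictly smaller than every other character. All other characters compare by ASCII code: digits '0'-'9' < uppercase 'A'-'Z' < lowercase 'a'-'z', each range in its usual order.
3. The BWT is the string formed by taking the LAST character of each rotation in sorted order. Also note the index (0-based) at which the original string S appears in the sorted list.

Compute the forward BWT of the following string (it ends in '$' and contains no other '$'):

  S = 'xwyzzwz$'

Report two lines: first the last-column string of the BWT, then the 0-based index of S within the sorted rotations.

All 8 rotations (rotation i = S[i:]+S[:i]):
  rot[0] = xwyzzwz$
  rot[1] = wyzzwz$x
  rot[2] = yzzwz$xw
  rot[3] = zzwz$xwy
  rot[4] = zwz$xwyz
  rot[5] = wz$xwyzz
  rot[6] = z$xwyzzw
  rot[7] = $xwyzzwz
Sorted (with $ < everything):
  sorted[0] = $xwyzzwz  (last char: 'z')
  sorted[1] = wyzzwz$x  (last char: 'x')
  sorted[2] = wz$xwyzz  (last char: 'z')
  sorted[3] = xwyzzwz$  (last char: '$')
  sorted[4] = yzzwz$xw  (last char: 'w')
  sorted[5] = z$xwyzzw  (last char: 'w')
  sorted[6] = zwz$xwyz  (last char: 'z')
  sorted[7] = zzwz$xwy  (last char: 'y')
Last column: zxz$wwzy
Original string S is at sorted index 3

Answer: zxz$wwzy
3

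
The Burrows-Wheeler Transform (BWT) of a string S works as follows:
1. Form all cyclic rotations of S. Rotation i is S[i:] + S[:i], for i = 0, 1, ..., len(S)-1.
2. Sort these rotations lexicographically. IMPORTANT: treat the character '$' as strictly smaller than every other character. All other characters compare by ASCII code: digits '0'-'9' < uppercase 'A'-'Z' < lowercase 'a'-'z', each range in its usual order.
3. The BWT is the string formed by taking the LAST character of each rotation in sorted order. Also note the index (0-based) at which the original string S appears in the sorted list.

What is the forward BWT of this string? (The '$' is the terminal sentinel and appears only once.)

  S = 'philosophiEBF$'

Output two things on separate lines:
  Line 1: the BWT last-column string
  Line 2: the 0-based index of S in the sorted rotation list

Answer: FEiBpphhislo$o
12

Derivation:
All 14 rotations (rotation i = S[i:]+S[:i]):
  rot[0] = philosophiEBF$
  rot[1] = hilosophiEBF$p
  rot[2] = ilosophiEBF$ph
  rot[3] = losophiEBF$phi
  rot[4] = osophiEBF$phil
  rot[5] = sophiEBF$philo
  rot[6] = ophiEBF$philos
  rot[7] = phiEBF$philoso
  rot[8] = hiEBF$philosop
  rot[9] = iEBF$philosoph
  rot[10] = EBF$philosophi
  rot[11] = BF$philosophiE
  rot[12] = F$philosophiEB
  rot[13] = $philosophiEBF
Sorted (with $ < everything):
  sorted[0] = $philosophiEBF  (last char: 'F')
  sorted[1] = BF$philosophiE  (last char: 'E')
  sorted[2] = EBF$philosophi  (last char: 'i')
  sorted[3] = F$philosophiEB  (last char: 'B')
  sorted[4] = hiEBF$philosop  (last char: 'p')
  sorted[5] = hilosophiEBF$p  (last char: 'p')
  sorted[6] = iEBF$philosoph  (last char: 'h')
  sorted[7] = ilosophiEBF$ph  (last char: 'h')
  sorted[8] = losophiEBF$phi  (last char: 'i')
  sorted[9] = ophiEBF$philos  (last char: 's')
  sorted[10] = osophiEBF$phil  (last char: 'l')
  sorted[11] = phiEBF$philoso  (last char: 'o')
  sorted[12] = philosophiEBF$  (last char: '$')
  sorted[13] = sophiEBF$philo  (last char: 'o')
Last column: FEiBpphhislo$o
Original string S is at sorted index 12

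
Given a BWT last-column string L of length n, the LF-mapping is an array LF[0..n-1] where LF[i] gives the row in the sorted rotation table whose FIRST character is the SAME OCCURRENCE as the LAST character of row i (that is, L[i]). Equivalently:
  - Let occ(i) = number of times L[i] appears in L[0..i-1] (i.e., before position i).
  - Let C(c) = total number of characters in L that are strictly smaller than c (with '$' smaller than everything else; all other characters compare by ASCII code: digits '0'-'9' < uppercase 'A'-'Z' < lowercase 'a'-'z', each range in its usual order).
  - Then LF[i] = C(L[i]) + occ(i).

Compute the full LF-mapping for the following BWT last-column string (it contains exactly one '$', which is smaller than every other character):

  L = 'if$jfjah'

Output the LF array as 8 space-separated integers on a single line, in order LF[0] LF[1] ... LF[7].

Char counts: '$':1, 'a':1, 'f':2, 'h':1, 'i':1, 'j':2
C (first-col start): C('$')=0, C('a')=1, C('f')=2, C('h')=4, C('i')=5, C('j')=6
L[0]='i': occ=0, LF[0]=C('i')+0=5+0=5
L[1]='f': occ=0, LF[1]=C('f')+0=2+0=2
L[2]='$': occ=0, LF[2]=C('$')+0=0+0=0
L[3]='j': occ=0, LF[3]=C('j')+0=6+0=6
L[4]='f': occ=1, LF[4]=C('f')+1=2+1=3
L[5]='j': occ=1, LF[5]=C('j')+1=6+1=7
L[6]='a': occ=0, LF[6]=C('a')+0=1+0=1
L[7]='h': occ=0, LF[7]=C('h')+0=4+0=4

Answer: 5 2 0 6 3 7 1 4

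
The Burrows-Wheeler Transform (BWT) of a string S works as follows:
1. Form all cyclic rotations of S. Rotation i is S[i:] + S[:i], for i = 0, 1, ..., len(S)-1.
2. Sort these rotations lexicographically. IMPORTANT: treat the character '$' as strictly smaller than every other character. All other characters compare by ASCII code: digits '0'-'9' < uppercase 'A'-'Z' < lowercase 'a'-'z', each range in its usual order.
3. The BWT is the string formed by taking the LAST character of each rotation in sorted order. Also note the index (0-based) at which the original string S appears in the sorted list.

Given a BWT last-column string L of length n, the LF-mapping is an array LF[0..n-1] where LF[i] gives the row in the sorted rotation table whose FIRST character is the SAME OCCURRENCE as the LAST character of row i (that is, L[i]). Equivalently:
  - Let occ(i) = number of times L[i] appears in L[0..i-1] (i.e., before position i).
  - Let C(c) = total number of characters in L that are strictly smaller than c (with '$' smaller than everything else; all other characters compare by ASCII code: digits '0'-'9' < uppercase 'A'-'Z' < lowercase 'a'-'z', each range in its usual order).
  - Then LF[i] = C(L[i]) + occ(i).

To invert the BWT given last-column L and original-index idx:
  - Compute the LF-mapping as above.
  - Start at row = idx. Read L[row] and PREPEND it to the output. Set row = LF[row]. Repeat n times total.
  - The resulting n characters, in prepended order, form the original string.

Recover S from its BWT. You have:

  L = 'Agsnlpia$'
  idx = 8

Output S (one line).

LF mapping: 1 3 8 6 5 7 4 2 0
Walk LF starting at row 8, prepending L[row]:
  step 1: row=8, L[8]='$', prepend. Next row=LF[8]=0
  step 2: row=0, L[0]='A', prepend. Next row=LF[0]=1
  step 3: row=1, L[1]='g', prepend. Next row=LF[1]=3
  step 4: row=3, L[3]='n', prepend. Next row=LF[3]=6
  step 5: row=6, L[6]='i', prepend. Next row=LF[6]=4
  step 6: row=4, L[4]='l', prepend. Next row=LF[4]=5
  step 7: row=5, L[5]='p', prepend. Next row=LF[5]=7
  step 8: row=7, L[7]='a', prepend. Next row=LF[7]=2
  step 9: row=2, L[2]='s', prepend. Next row=LF[2]=8
Reversed output: saplingA$

Answer: saplingA$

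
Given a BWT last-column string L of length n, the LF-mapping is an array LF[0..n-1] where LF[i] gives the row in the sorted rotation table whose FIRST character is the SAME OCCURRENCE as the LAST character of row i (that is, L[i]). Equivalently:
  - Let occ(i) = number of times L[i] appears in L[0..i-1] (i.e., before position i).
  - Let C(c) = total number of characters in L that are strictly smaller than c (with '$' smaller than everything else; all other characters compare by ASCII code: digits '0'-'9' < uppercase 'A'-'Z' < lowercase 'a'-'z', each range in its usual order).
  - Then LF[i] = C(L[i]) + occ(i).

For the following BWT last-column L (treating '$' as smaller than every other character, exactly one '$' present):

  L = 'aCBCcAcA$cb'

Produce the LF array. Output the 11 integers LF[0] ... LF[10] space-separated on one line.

Answer: 6 4 3 5 8 1 9 2 0 10 7

Derivation:
Char counts: '$':1, 'A':2, 'B':1, 'C':2, 'a':1, 'b':1, 'c':3
C (first-col start): C('$')=0, C('A')=1, C('B')=3, C('C')=4, C('a')=6, C('b')=7, C('c')=8
L[0]='a': occ=0, LF[0]=C('a')+0=6+0=6
L[1]='C': occ=0, LF[1]=C('C')+0=4+0=4
L[2]='B': occ=0, LF[2]=C('B')+0=3+0=3
L[3]='C': occ=1, LF[3]=C('C')+1=4+1=5
L[4]='c': occ=0, LF[4]=C('c')+0=8+0=8
L[5]='A': occ=0, LF[5]=C('A')+0=1+0=1
L[6]='c': occ=1, LF[6]=C('c')+1=8+1=9
L[7]='A': occ=1, LF[7]=C('A')+1=1+1=2
L[8]='$': occ=0, LF[8]=C('$')+0=0+0=0
L[9]='c': occ=2, LF[9]=C('c')+2=8+2=10
L[10]='b': occ=0, LF[10]=C('b')+0=7+0=7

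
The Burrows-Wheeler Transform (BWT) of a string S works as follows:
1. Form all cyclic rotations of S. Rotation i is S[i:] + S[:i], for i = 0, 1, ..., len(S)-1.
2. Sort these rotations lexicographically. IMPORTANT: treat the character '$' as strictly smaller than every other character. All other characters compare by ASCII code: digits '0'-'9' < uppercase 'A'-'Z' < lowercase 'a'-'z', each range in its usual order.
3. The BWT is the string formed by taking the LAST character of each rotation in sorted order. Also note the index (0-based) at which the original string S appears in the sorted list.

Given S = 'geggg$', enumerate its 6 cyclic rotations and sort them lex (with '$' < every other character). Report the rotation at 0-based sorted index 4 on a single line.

All 6 rotations (rotation i = S[i:]+S[:i]):
  rot[0] = geggg$
  rot[1] = eggg$g
  rot[2] = ggg$ge
  rot[3] = gg$geg
  rot[4] = g$gegg
  rot[5] = $geggg
Sorted (with $ < everything):
  sorted[0] = $geggg
  sorted[1] = eggg$g
  sorted[2] = g$gegg
  sorted[3] = geggg$
  sorted[4] = gg$geg
  sorted[5] = ggg$ge
sorted[4] = gg$geg

Answer: gg$geg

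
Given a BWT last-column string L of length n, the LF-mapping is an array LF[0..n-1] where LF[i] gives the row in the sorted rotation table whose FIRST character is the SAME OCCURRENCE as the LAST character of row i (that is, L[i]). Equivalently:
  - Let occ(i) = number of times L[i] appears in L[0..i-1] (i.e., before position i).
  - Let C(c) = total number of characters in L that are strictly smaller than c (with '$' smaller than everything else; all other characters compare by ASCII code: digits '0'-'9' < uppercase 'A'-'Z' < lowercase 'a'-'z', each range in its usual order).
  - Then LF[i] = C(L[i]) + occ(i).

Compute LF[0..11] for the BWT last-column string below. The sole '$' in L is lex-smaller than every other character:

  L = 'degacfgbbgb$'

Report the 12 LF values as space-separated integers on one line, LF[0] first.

Answer: 6 7 9 1 5 8 10 2 3 11 4 0

Derivation:
Char counts: '$':1, 'a':1, 'b':3, 'c':1, 'd':1, 'e':1, 'f':1, 'g':3
C (first-col start): C('$')=0, C('a')=1, C('b')=2, C('c')=5, C('d')=6, C('e')=7, C('f')=8, C('g')=9
L[0]='d': occ=0, LF[0]=C('d')+0=6+0=6
L[1]='e': occ=0, LF[1]=C('e')+0=7+0=7
L[2]='g': occ=0, LF[2]=C('g')+0=9+0=9
L[3]='a': occ=0, LF[3]=C('a')+0=1+0=1
L[4]='c': occ=0, LF[4]=C('c')+0=5+0=5
L[5]='f': occ=0, LF[5]=C('f')+0=8+0=8
L[6]='g': occ=1, LF[6]=C('g')+1=9+1=10
L[7]='b': occ=0, LF[7]=C('b')+0=2+0=2
L[8]='b': occ=1, LF[8]=C('b')+1=2+1=3
L[9]='g': occ=2, LF[9]=C('g')+2=9+2=11
L[10]='b': occ=2, LF[10]=C('b')+2=2+2=4
L[11]='$': occ=0, LF[11]=C('$')+0=0+0=0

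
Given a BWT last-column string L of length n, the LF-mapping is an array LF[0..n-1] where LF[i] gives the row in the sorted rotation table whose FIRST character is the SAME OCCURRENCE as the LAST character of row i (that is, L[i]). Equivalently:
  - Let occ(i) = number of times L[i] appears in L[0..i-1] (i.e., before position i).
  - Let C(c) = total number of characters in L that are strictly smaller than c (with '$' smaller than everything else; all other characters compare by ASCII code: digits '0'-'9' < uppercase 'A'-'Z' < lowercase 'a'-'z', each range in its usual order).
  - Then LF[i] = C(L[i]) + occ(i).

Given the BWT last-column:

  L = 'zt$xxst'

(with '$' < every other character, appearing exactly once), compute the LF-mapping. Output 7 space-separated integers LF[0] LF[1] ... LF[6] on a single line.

Answer: 6 2 0 4 5 1 3

Derivation:
Char counts: '$':1, 's':1, 't':2, 'x':2, 'z':1
C (first-col start): C('$')=0, C('s')=1, C('t')=2, C('x')=4, C('z')=6
L[0]='z': occ=0, LF[0]=C('z')+0=6+0=6
L[1]='t': occ=0, LF[1]=C('t')+0=2+0=2
L[2]='$': occ=0, LF[2]=C('$')+0=0+0=0
L[3]='x': occ=0, LF[3]=C('x')+0=4+0=4
L[4]='x': occ=1, LF[4]=C('x')+1=4+1=5
L[5]='s': occ=0, LF[5]=C('s')+0=1+0=1
L[6]='t': occ=1, LF[6]=C('t')+1=2+1=3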